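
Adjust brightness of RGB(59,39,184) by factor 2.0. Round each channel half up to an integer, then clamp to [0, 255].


Multiply each channel by 2.0, round half up, clamp to [0, 255]
R: 59×2.0 = 118
G: 39×2.0 = 78
B: 184×2.0 = 368 → clamp → 255
= RGB(118, 78, 255)


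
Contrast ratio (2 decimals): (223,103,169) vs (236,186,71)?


Linearize each sRGB channel c=v/255: c/12.92 if c ≤ 0.04045 else ((c+0.055)/1.055)^2.4
L = 0.2126×R_lin + 0.7152×G_lin + 0.0722×B_lin
Color 1 (223,103,169):
  R=223: 223/255≈0.8745 > 0.04045 → ((0.8745+0.055)/1.055)^2.4 ≈ 0.73791
  G=103: 103/255≈0.4039 > 0.04045 → ((0.4039+0.055)/1.055)^2.4 ≈ 0.13563
  B=169: 169/255≈0.6627 > 0.04045 → ((0.6627+0.055)/1.055)^2.4 ≈ 0.39676
  L1 = 0.2126×0.73791 + 0.7152×0.13563 + 0.0722×0.39676 ≈ 0.28253
Color 2 (236,186,71):
  R=236: 236/255≈0.9255 > 0.04045 → ((0.9255+0.055)/1.055)^2.4 ≈ 0.83880
  G=186: 186/255≈0.7294 > 0.04045 → ((0.7294+0.055)/1.055)^2.4 ≈ 0.49102
  B=71: 71/255≈0.2784 > 0.04045 → ((0.2784+0.055)/1.055)^2.4 ≈ 0.06301
  L2 = 0.2126×0.83880 + 0.7152×0.49102 + 0.0722×0.06301 ≈ 0.53406
Lighter = 0.53406, Darker = 0.28253
Ratio = (L_lighter + 0.05) / (L_darker + 0.05)
Ratio = (0.53406 + 0.05) / (0.28253 + 0.05) = 0.58406 / 0.33253 ≈ 1.7564
Ratio ≈ 1.76:1


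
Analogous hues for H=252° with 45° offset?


Base hue: 252°
Left analog: (252 - 45) mod 360 = 207°
Right analog: (252 + 45) mod 360 = 297°
Analogous hues = 207° and 297°


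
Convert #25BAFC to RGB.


25 → 37 (R)
BA → 186 (G)
FC → 252 (B)
= RGB(37, 186, 252)


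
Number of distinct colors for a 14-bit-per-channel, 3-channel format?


Total bits = 14 bits/channel × 3 channels = 42 bits
Distinct colors = 2^42
= 4,398,046,511,104 colors


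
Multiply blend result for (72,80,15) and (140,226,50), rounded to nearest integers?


Multiply: C = A×B/255, rounded to nearest integer
R: 72×140/255 = 10080/255 ≈ 39.529 → 40
G: 80×226/255 = 18080/255 ≈ 70.902 → 71
B: 15×50/255 = 750/255 ≈ 2.941 → 3
= RGB(40, 71, 3)


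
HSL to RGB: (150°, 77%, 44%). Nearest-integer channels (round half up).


H=150°, S=0.77, L=0.44
C = (1-|2L-1|)×S = (1-|-0.12|)×0.77 = 0.6776
H' = H/60 = 150/60 ≈ 2.5000; X = C×(1-|H' mod 2 - 1|) = 0.3388
m = L - C/2 = 0.44 - 0.3388 = 0.1012
Sector ⌊H'⌋ = 2 → (R',G',B') = (0.0, 0.6776, 0.3388)
RGB = ((R'+m)×255, (G'+m)×255, (B'+m)×255) = (25.806, 198.594, 112.2)
Round half up → RGB(26, 199, 112)


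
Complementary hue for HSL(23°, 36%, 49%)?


Complement = opposite side of color wheel = hue + 180°
H' = (23 + 180) mod 360 = 203°
S and L unchanged.
= HSL(203°, 36%, 49%)


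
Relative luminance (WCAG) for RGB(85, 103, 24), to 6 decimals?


Linearize each channel (sRGB transfer function): c = v/255; c_lin = c/12.92 if c ≤ 0.04045, else ((c+0.055)/1.055)^2.4
  R: 85/255 ≈ 0.333333 > 0.04045 → ((0.333333+0.055)/1.055)^2.4 ≈ 0.090842
  G: 103/255 ≈ 0.403922 > 0.04045 → ((0.403922+0.055)/1.055)^2.4 ≈ 0.135633
  B: 24/255 ≈ 0.094118 > 0.04045 → ((0.094118+0.055)/1.055)^2.4 ≈ 0.009134
R_lin = 0.090842, G_lin = 0.135633, B_lin = 0.009134
L = 0.2126×R + 0.7152×G + 0.0722×B
L = 0.2126×0.090842 + 0.7152×0.135633 + 0.0722×0.009134
L ≈ 0.116977


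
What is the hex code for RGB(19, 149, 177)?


R = 19 → 13 (hex)
G = 149 → 95 (hex)
B = 177 → B1 (hex)
Hex = #1395B1


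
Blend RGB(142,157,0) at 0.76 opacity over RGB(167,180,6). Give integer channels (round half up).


C = α×F + (1-α)×B, with 1-α = 0.24
R: 0.76×142 + 0.24×167 = 107.92 + 40.08 = 148.00 → 148
G: 0.76×157 + 0.24×180 = 119.32 + 43.20 = 162.52 → 163
B: 0.76×0 + 0.24×6 = 0.00 + 1.44 = 1.44 → 1
= RGB(148, 163, 1)


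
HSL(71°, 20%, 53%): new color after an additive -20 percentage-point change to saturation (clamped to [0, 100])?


Original S = 20%
Adjustment = -20 percentage points
New S = 20 + (-20) = 0
Clamp to [0, 100] → 0
= HSL(71°, 0%, 53%)


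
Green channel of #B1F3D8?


Color: #B1F3D8
R = B1 = 177
G = F3 = 243
B = D8 = 216
Green = 243


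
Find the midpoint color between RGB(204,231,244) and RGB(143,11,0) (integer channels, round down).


Midpoint: each channel = ⌊(C₁+C₂)/2⌋
R: ⌊(204+143)/2⌋ = 173
G: ⌊(231+11)/2⌋ = 121
B: ⌊(244+0)/2⌋ = 122
= RGB(173, 121, 122)


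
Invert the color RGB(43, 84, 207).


Invert: (255-R, 255-G, 255-B)
R: 255-43 = 212
G: 255-84 = 171
B: 255-207 = 48
= RGB(212, 171, 48)


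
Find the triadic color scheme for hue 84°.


Triadic: equally spaced at 120° intervals
H1 = 84°
H2 = (84 + 120) mod 360 = 204°
H3 = (84 + 240) mod 360 = 324°
Triadic = 84°, 204°, 324°


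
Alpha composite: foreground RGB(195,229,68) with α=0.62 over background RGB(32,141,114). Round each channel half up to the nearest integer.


C = α×F + (1-α)×B, with 1-α = 0.38
R: 0.62×195 + 0.38×32 = 120.90 + 12.16 = 133.06 → 133
G: 0.62×229 + 0.38×141 = 141.98 + 53.58 = 195.56 → 196
B: 0.62×68 + 0.38×114 = 42.16 + 43.32 = 85.48 → 85
= RGB(133, 196, 85)


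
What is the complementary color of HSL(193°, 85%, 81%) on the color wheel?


Complement = opposite side of color wheel = hue + 180°
H' = (193 + 180) mod 360 = 13°
S and L unchanged.
= HSL(13°, 85%, 81%)


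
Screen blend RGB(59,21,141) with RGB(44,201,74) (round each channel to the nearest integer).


Screen: C = 255 - (255-A)×(255-B)/255, rounded to nearest integer
R: 255 - (255-59)×(255-44)/255 = 255 - 41356/255 ≈ 255 - 162.180 = 92.820 → 93
G: 255 - (255-21)×(255-201)/255 = 255 - 12636/255 ≈ 255 - 49.553 = 205.447 → 205
B: 255 - (255-141)×(255-74)/255 = 255 - 20634/255 ≈ 255 - 80.918 = 174.082 → 174
= RGB(93, 205, 174)


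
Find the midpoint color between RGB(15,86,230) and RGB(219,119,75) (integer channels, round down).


Midpoint: each channel = ⌊(C₁+C₂)/2⌋
R: ⌊(15+219)/2⌋ = 117
G: ⌊(86+119)/2⌋ = 102
B: ⌊(230+75)/2⌋ = 152
= RGB(117, 102, 152)


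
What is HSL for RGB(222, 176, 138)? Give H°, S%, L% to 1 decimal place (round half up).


Normalize: R'=222/255≈0.8706, G'=176/255≈0.6902, B'=138/255≈0.5412
Max=222/255, Min=138/255, Δ=Max-Min=84/255
L = (Max+Min)/2 = (222+138)/510 = 360/510 = 0.70588… → L = 70.6%
L > 0.5 → S = Δ/(2-Max-Min) = 84/(510-222-138) = 84/150 = 0.56 → S = 56.0%
(the 1/255 factors cancel in S and H, so raw channel differences can be used)
Max is R' → H = 60 × (((G-B)/Δ) mod 6) = 60 × (((176-138)/84) mod 6)
  38/84 = 0.4523…
  H = 60 × 0.4523… = 27.142…° → H = 27.1°
= HSL(27.1°, 56.0%, 70.6%)


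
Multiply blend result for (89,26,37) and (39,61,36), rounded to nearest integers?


Multiply: C = A×B/255, rounded to nearest integer
R: 89×39/255 = 3471/255 ≈ 13.612 → 14
G: 26×61/255 = 1586/255 ≈ 6.220 → 6
B: 37×36/255 = 1332/255 ≈ 5.224 → 5
= RGB(14, 6, 5)


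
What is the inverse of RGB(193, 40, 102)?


Invert: (255-R, 255-G, 255-B)
R: 255-193 = 62
G: 255-40 = 215
B: 255-102 = 153
= RGB(62, 215, 153)


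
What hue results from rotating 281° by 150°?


New hue = (H + rotation) mod 360
New hue = (281 + 150) mod 360
= 431 mod 360
= 71°


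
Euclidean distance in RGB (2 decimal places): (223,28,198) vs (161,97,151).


d = √[(R₁-R₂)² + (G₁-G₂)² + (B₁-B₂)²]
d = √[(223-161)² + (28-97)² + (198-151)²]
d = √[3844 + 4761 + 2209]
d = √10814
d ≈ 103.99


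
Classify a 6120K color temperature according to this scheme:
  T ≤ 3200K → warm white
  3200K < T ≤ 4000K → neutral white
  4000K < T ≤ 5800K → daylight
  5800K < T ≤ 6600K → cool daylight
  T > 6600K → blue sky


Temperature: 6120K
5800K < 6120K ≤ 6600K → cool daylight
Classification: cool daylight


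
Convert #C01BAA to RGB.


C0 → 192 (R)
1B → 27 (G)
AA → 170 (B)
= RGB(192, 27, 170)


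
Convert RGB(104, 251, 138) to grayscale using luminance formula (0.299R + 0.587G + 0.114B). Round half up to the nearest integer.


Gray = 0.299×R + 0.587×G + 0.114×B
Gray = 0.299×104 + 0.587×251 + 0.114×138
Gray = 31.096 + 147.337 + 15.732
Gray = 194.165 → round half up → 194
Gray = 194


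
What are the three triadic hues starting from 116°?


Triadic: equally spaced at 120° intervals
H1 = 116°
H2 = (116 + 120) mod 360 = 236°
H3 = (116 + 240) mod 360 = 356°
Triadic = 116°, 236°, 356°


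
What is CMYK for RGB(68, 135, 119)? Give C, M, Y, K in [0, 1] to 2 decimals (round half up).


R'=68/255≈0.2667, G'=135/255≈0.5294, B'=119/255≈0.4667
K = 1 - max(R',G',B') = 1 - 135/255 = 120/255 = 0.47058… → 0.47
(1-R'-K)/(1-K) simplifies to (max-R)/max with max = 135:
C = (135-68)/135 = 67/135 = 0.49629… → 0.50
M = (135-135)/135 = 0/135 = 0 → 0.00
Y = (135-119)/135 = 16/135 = 0.11851… → 0.12
= CMYK(0.50, 0.00, 0.12, 0.47)


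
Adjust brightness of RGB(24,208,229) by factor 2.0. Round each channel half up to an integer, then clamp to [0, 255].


Multiply each channel by 2.0, round half up, clamp to [0, 255]
R: 24×2.0 = 48
G: 208×2.0 = 416 → clamp → 255
B: 229×2.0 = 458 → clamp → 255
= RGB(48, 255, 255)


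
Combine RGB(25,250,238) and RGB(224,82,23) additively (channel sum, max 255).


Additive: each channel = min(255, C₁+C₂)
R: 25+224 = 249 → 249
G: 250+82 = 332 → 255
B: 238+23 = 261 → 255
= RGB(249, 255, 255)


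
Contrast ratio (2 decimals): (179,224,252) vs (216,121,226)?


Linearize each sRGB channel c=v/255: c/12.92 if c ≤ 0.04045 else ((c+0.055)/1.055)^2.4
L = 0.2126×R_lin + 0.7152×G_lin + 0.0722×B_lin
Color 1 (179,224,252):
  R=179: 179/255≈0.7020 > 0.04045 → ((0.7020+0.055)/1.055)^2.4 ≈ 0.45079
  G=224: 224/255≈0.8784 > 0.04045 → ((0.8784+0.055)/1.055)^2.4 ≈ 0.74540
  B=252: 252/255≈0.9882 > 0.04045 → ((0.9882+0.055)/1.055)^2.4 ≈ 0.97345
  L1 = 0.2126×0.45079 + 0.7152×0.74540 + 0.0722×0.97345 ≈ 0.69923
Color 2 (216,121,226):
  R=216: 216/255≈0.8471 > 0.04045 → ((0.8471+0.055)/1.055)^2.4 ≈ 0.68669
  G=121: 121/255≈0.4745 > 0.04045 → ((0.4745+0.055)/1.055)^2.4 ≈ 0.19120
  B=226: 226/255≈0.8863 > 0.04045 → ((0.8863+0.055)/1.055)^2.4 ≈ 0.76052
  L2 = 0.2126×0.68669 + 0.7152×0.19120 + 0.0722×0.76052 ≈ 0.33765
Lighter = 0.69923, Darker = 0.33765
Ratio = (L_lighter + 0.05) / (L_darker + 0.05)
Ratio = (0.69923 + 0.05) / (0.33765 + 0.05) = 0.74923 / 0.38765 ≈ 1.9328
Ratio ≈ 1.93:1


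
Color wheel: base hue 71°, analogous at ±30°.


Base hue: 71°
Left analog: (71 - 30) mod 360 = 41°
Right analog: (71 + 30) mod 360 = 101°
Analogous hues = 41° and 101°


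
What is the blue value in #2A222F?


Color: #2A222F
R = 2A = 42
G = 22 = 34
B = 2F = 47
Blue = 47


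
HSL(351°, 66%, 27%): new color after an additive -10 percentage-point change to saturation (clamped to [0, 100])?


Original S = 66%
Adjustment = -10 percentage points
New S = 66 + (-10) = 56
Clamp to [0, 100] → 56
= HSL(351°, 56%, 27%)


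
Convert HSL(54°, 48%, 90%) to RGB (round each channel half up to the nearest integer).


H=54°, S=0.48, L=0.90
C = (1-|2L-1|)×S = (1-|0.80|)×0.48 = 0.096
H' = H/60 = 54/60 ≈ 0.9000; X = C×(1-|H' mod 2 - 1|) = 0.0864
m = L - C/2 = 0.90 - 0.048 = 0.852
Sector ⌊H'⌋ = 0 → (R',G',B') = (0.096, 0.0864, 0.0)
RGB = ((R'+m)×255, (G'+m)×255, (B'+m)×255) = (241.74, 239.292, 217.26)
Round half up → RGB(242, 239, 217)


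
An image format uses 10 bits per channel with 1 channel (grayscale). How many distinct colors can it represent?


Total bits = 10 bits/channel × 1 channels = 10 bits
Distinct colors = 2^10
= 1,024 colors


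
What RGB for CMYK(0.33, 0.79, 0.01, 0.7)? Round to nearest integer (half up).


R = 255 × (1-C) × (1-K) = 255 × 0.67 × 0.30 = 51.255 → 51
G = 255 × (1-M) × (1-K) = 255 × 0.21 × 0.30 = 16.065 → 16
B = 255 × (1-Y) × (1-K) = 255 × 0.99 × 0.30 = 75.735 → 76
= RGB(51, 16, 76)


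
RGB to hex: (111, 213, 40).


R = 111 → 6F (hex)
G = 213 → D5 (hex)
B = 40 → 28 (hex)
Hex = #6FD528


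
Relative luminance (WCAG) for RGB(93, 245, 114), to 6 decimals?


Linearize each channel (sRGB transfer function): c = v/255; c_lin = c/12.92 if c ≤ 0.04045, else ((c+0.055)/1.055)^2.4
  R: 93/255 ≈ 0.364706 > 0.04045 → ((0.364706+0.055)/1.055)^2.4 ≈ 0.109462
  G: 245/255 ≈ 0.960784 > 0.04045 → ((0.960784+0.055)/1.055)^2.4 ≈ 0.913099
  B: 114/255 ≈ 0.447059 > 0.04045 → ((0.447059+0.055)/1.055)^2.4 ≈ 0.168269
R_lin = 0.109462, G_lin = 0.913099, B_lin = 0.168269
L = 0.2126×R + 0.7152×G + 0.0722×B
L = 0.2126×0.109462 + 0.7152×0.913099 + 0.0722×0.168269
L ≈ 0.688469


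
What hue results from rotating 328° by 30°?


New hue = (H + rotation) mod 360
New hue = (328 + 30) mod 360
= 358 mod 360
= 358°


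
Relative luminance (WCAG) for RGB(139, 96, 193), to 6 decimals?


Linearize each channel (sRGB transfer function): c = v/255; c_lin = c/12.92 if c ≤ 0.04045, else ((c+0.055)/1.055)^2.4
  R: 139/255 ≈ 0.545098 > 0.04045 → ((0.545098+0.055)/1.055)^2.4 ≈ 0.258183
  G: 96/255 ≈ 0.376471 > 0.04045 → ((0.376471+0.055)/1.055)^2.4 ≈ 0.116971
  B: 193/255 ≈ 0.756863 > 0.04045 → ((0.756863+0.055)/1.055)^2.4 ≈ 0.533276
R_lin = 0.258183, G_lin = 0.116971, B_lin = 0.533276
L = 0.2126×R + 0.7152×G + 0.0722×B
L = 0.2126×0.258183 + 0.7152×0.116971 + 0.0722×0.533276
L ≈ 0.177050


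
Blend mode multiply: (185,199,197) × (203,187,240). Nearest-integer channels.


Multiply: C = A×B/255, rounded to nearest integer
R: 185×203/255 = 37555/255 ≈ 147.275 → 147
G: 199×187/255 = 37213/255 ≈ 145.933 → 146
B: 197×240/255 = 47280/255 ≈ 185.412 → 185
= RGB(147, 146, 185)


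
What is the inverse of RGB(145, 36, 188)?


Invert: (255-R, 255-G, 255-B)
R: 255-145 = 110
G: 255-36 = 219
B: 255-188 = 67
= RGB(110, 219, 67)


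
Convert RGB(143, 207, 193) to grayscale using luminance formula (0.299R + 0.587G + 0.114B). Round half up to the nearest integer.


Gray = 0.299×R + 0.587×G + 0.114×B
Gray = 0.299×143 + 0.587×207 + 0.114×193
Gray = 42.757 + 121.509 + 22.002
Gray = 186.268 → round half up → 186
Gray = 186


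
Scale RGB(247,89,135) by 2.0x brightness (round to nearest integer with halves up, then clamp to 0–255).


Multiply each channel by 2.0, round half up, clamp to [0, 255]
R: 247×2.0 = 494 → clamp → 255
G: 89×2.0 = 178
B: 135×2.0 = 270 → clamp → 255
= RGB(255, 178, 255)


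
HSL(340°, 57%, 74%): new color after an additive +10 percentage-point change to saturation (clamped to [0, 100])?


Original S = 57%
Adjustment = +10 percentage points
New S = 57 + (10) = 67
Clamp to [0, 100] → 67
= HSL(340°, 67%, 74%)


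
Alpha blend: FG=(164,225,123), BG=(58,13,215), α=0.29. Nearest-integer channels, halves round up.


C = α×F + (1-α)×B, with 1-α = 0.71
R: 0.29×164 + 0.71×58 = 47.56 + 41.18 = 88.74 → 89
G: 0.29×225 + 0.71×13 = 65.25 + 9.23 = 74.48 → 74
B: 0.29×123 + 0.71×215 = 35.67 + 152.65 = 188.32 → 188
= RGB(89, 74, 188)


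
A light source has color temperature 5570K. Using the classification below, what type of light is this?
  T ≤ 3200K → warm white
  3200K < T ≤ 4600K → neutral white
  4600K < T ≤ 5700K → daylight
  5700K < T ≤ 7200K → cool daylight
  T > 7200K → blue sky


Temperature: 5570K
4600K < 5570K ≤ 5700K → daylight
Classification: daylight


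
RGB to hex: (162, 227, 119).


R = 162 → A2 (hex)
G = 227 → E3 (hex)
B = 119 → 77 (hex)
Hex = #A2E377


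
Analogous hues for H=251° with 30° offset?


Base hue: 251°
Left analog: (251 - 30) mod 360 = 221°
Right analog: (251 + 30) mod 360 = 281°
Analogous hues = 221° and 281°


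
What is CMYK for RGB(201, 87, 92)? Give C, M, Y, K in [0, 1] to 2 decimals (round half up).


R'=201/255≈0.7882, G'=87/255≈0.3412, B'=92/255≈0.3608
K = 1 - max(R',G',B') = 1 - 201/255 = 54/255 = 0.21176… → 0.21
(1-R'-K)/(1-K) simplifies to (max-R)/max with max = 201:
C = (201-201)/201 = 0/201 = 0 → 0.00
M = (201-87)/201 = 114/201 = 0.56716… → 0.57
Y = (201-92)/201 = 109/201 = 0.54228… → 0.54
= CMYK(0.00, 0.57, 0.54, 0.21)


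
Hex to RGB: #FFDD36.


FF → 255 (R)
DD → 221 (G)
36 → 54 (B)
= RGB(255, 221, 54)


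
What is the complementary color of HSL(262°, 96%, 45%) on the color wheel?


Complement = opposite side of color wheel = hue + 180°
H' = (262 + 180) mod 360 = 82°
S and L unchanged.
= HSL(82°, 96%, 45%)


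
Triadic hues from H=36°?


Triadic: equally spaced at 120° intervals
H1 = 36°
H2 = (36 + 120) mod 360 = 156°
H3 = (36 + 240) mod 360 = 276°
Triadic = 36°, 156°, 276°


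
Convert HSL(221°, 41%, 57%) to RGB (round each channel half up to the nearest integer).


H=221°, S=0.41, L=0.57
C = (1-|2L-1|)×S = (1-|0.14|)×0.41 = 0.3526
H' = H/60 = 221/60 ≈ 3.6833; X = C×(1-|H' mod 2 - 1|) ≈ 0.1117
m = L - C/2 = 0.57 - 0.1763 = 0.3937
Sector ⌊H'⌋ = 3 → (R',G',B') = (0.0, ≈0.1117, 0.3526)
RGB = ((R'+m)×255, (G'+m)×255, (B'+m)×255) = (100.3935, 128.86595, 190.3065)
Round half up → RGB(100, 129, 190)


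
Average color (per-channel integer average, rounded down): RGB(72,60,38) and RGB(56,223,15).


Midpoint: each channel = ⌊(C₁+C₂)/2⌋
R: ⌊(72+56)/2⌋ = 64
G: ⌊(60+223)/2⌋ = 141
B: ⌊(38+15)/2⌋ = 26
= RGB(64, 141, 26)


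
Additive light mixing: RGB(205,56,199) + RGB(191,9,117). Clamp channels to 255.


Additive: each channel = min(255, C₁+C₂)
R: 205+191 = 396 → 255
G: 56+9 = 65 → 65
B: 199+117 = 316 → 255
= RGB(255, 65, 255)


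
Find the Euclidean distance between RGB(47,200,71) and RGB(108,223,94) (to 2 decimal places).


d = √[(R₁-R₂)² + (G₁-G₂)² + (B₁-B₂)²]
d = √[(47-108)² + (200-223)² + (71-94)²]
d = √[3721 + 529 + 529]
d = √4779
d ≈ 69.13


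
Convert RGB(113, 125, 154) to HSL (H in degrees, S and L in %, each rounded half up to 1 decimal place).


Normalize: R'=113/255≈0.4431, G'=125/255≈0.4902, B'=154/255≈0.6039
Max=154/255, Min=113/255, Δ=Max-Min=41/255
L = (Max+Min)/2 = (154+113)/510 = 267/510 = 0.52352… → L = 52.4%
L > 0.5 → S = Δ/(2-Max-Min) = 41/(510-154-113) = 41/243 = 0.16872… → S = 16.9%
(the 1/255 factors cancel in S and H, so raw channel differences can be used)
Max is B' → H = 60 × ((R-G)/Δ + 4) = 60 × ((113-125)/41 + 4)
  -12/41 + 4 = -0.2926… + 4 = 3.7073…
  H = 60 × 3.7073… = 222.439…° → H = 222.4°
= HSL(222.4°, 16.9%, 52.4%)


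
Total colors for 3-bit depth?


Colors = 2^bits = 2^3
= 8 colors


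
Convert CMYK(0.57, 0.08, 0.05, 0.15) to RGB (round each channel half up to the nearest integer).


R = 255 × (1-C) × (1-K) = 255 × 0.43 × 0.85 = 93.2025 → 93
G = 255 × (1-M) × (1-K) = 255 × 0.92 × 0.85 = 199.41 → 199
B = 255 × (1-Y) × (1-K) = 255 × 0.95 × 0.85 = 205.9125 → 206
= RGB(93, 199, 206)


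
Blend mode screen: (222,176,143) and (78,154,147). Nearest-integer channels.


Screen: C = 255 - (255-A)×(255-B)/255, rounded to nearest integer
R: 255 - (255-222)×(255-78)/255 = 255 - 5841/255 ≈ 255 - 22.906 = 232.094 → 232
G: 255 - (255-176)×(255-154)/255 = 255 - 7979/255 ≈ 255 - 31.290 = 223.710 → 224
B: 255 - (255-143)×(255-147)/255 = 255 - 12096/255 ≈ 255 - 47.435 = 207.565 → 208
= RGB(232, 224, 208)


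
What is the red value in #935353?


Color: #935353
R = 93 = 147
G = 53 = 83
B = 53 = 83
Red = 147


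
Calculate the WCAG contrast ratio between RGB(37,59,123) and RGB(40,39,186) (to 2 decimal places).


Linearize each sRGB channel c=v/255: c/12.92 if c ≤ 0.04045 else ((c+0.055)/1.055)^2.4
L = 0.2126×R_lin + 0.7152×G_lin + 0.0722×B_lin
Color 1 (37,59,123):
  R=37: 37/255≈0.1451 > 0.04045 → ((0.1451+0.055)/1.055)^2.4 ≈ 0.01850
  G=59: 59/255≈0.2314 > 0.04045 → ((0.2314+0.055)/1.055)^2.4 ≈ 0.04374
  B=123: 123/255≈0.4824 > 0.04045 → ((0.4824+0.055)/1.055)^2.4 ≈ 0.19807
  L1 = 0.2126×0.01850 + 0.7152×0.04374 + 0.0722×0.19807 ≈ 0.04951
Color 2 (40,39,186):
  R=40: 40/255≈0.1569 > 0.04045 → ((0.1569+0.055)/1.055)^2.4 ≈ 0.02122
  G=39: 39/255≈0.1529 > 0.04045 → ((0.1529+0.055)/1.055)^2.4 ≈ 0.02029
  B=186: 186/255≈0.7294 > 0.04045 → ((0.7294+0.055)/1.055)^2.4 ≈ 0.49102
  L2 = 0.2126×0.02122 + 0.7152×0.02029 + 0.0722×0.49102 ≈ 0.05447
Lighter = 0.05447, Darker = 0.04951
Ratio = (L_lighter + 0.05) / (L_darker + 0.05)
Ratio = (0.05447 + 0.05) / (0.04951 + 0.05) = 0.10447 / 0.09951 ≈ 1.0498
Ratio ≈ 1.05:1


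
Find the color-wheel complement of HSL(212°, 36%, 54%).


Complement = opposite side of color wheel = hue + 180°
H' = (212 + 180) mod 360 = 32°
S and L unchanged.
= HSL(32°, 36%, 54%)


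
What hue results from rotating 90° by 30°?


New hue = (H + rotation) mod 360
New hue = (90 + 30) mod 360
= 120 mod 360
= 120°


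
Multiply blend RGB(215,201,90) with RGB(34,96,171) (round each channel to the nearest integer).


Multiply: C = A×B/255, rounded to nearest integer
R: 215×34/255 = 7310/255 ≈ 28.667 → 29
G: 201×96/255 = 19296/255 ≈ 75.671 → 76
B: 90×171/255 = 15390/255 ≈ 60.353 → 60
= RGB(29, 76, 60)


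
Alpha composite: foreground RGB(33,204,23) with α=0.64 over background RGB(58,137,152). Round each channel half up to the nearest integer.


C = α×F + (1-α)×B, with 1-α = 0.36
R: 0.64×33 + 0.36×58 = 21.12 + 20.88 = 42.00 → 42
G: 0.64×204 + 0.36×137 = 130.56 + 49.32 = 179.88 → 180
B: 0.64×23 + 0.36×152 = 14.72 + 54.72 = 69.44 → 69
= RGB(42, 180, 69)


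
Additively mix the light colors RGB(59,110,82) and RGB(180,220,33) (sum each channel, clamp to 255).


Additive: each channel = min(255, C₁+C₂)
R: 59+180 = 239 → 239
G: 110+220 = 330 → 255
B: 82+33 = 115 → 115
= RGB(239, 255, 115)


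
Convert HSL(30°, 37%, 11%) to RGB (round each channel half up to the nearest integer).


H=30°, S=0.37, L=0.11
C = (1-|2L-1|)×S = (1-|-0.78|)×0.37 = 0.0814
H' = H/60 = 30/60 ≈ 0.5000; X = C×(1-|H' mod 2 - 1|) = 0.0407
m = L - C/2 = 0.11 - 0.0407 = 0.0693
Sector ⌊H'⌋ = 0 → (R',G',B') = (0.0814, 0.0407, 0.0)
RGB = ((R'+m)×255, (G'+m)×255, (B'+m)×255) = (38.4285, 28.05, 17.6715)
Round half up → RGB(38, 28, 18)


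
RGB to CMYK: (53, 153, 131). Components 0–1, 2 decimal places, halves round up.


R'=53/255≈0.2078, G'=153/255≈0.6000, B'=131/255≈0.5137
K = 1 - max(R',G',B') = 1 - 153/255 = 102/255 = 0.4 → 0.40
(1-R'-K)/(1-K) simplifies to (max-R)/max with max = 153:
C = (153-53)/153 = 100/153 = 0.65359… → 0.65
M = (153-153)/153 = 0/153 = 0 → 0.00
Y = (153-131)/153 = 22/153 = 0.14379… → 0.14
= CMYK(0.65, 0.00, 0.14, 0.40)


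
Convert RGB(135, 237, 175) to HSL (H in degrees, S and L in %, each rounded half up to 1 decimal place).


Normalize: R'=135/255≈0.5294, G'=237/255≈0.9294, B'=175/255≈0.6863
Max=237/255, Min=135/255, Δ=Max-Min=102/255
L = (Max+Min)/2 = (237+135)/510 = 372/510 = 0.72941… → L = 72.9%
L > 0.5 → S = Δ/(2-Max-Min) = 102/(510-237-135) = 102/138 = 0.73913… → S = 73.9%
(the 1/255 factors cancel in S and H, so raw channel differences can be used)
Max is G' → H = 60 × ((B-R)/Δ + 2) = 60 × ((175-135)/102 + 2)
  40/102 + 2 = 0.3921… + 2 = 2.3921…
  H = 60 × 2.3921… = 143.529…° → H = 143.5°
= HSL(143.5°, 73.9%, 72.9%)


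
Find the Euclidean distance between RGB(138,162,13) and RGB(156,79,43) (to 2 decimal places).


d = √[(R₁-R₂)² + (G₁-G₂)² + (B₁-B₂)²]
d = √[(138-156)² + (162-79)² + (13-43)²]
d = √[324 + 6889 + 900]
d = √8113
d ≈ 90.07


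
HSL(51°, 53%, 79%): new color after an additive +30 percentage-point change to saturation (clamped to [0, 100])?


Original S = 53%
Adjustment = +30 percentage points
New S = 53 + (30) = 83
Clamp to [0, 100] → 83
= HSL(51°, 83%, 79%)


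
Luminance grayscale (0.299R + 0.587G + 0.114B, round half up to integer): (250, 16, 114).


Gray = 0.299×R + 0.587×G + 0.114×B
Gray = 0.299×250 + 0.587×16 + 0.114×114
Gray = 74.750 + 9.392 + 12.996
Gray = 97.138 → round half up → 97
Gray = 97


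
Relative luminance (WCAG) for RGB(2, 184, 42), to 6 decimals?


Linearize each channel (sRGB transfer function): c = v/255; c_lin = c/12.92 if c ≤ 0.04045, else ((c+0.055)/1.055)^2.4
  R: 2/255 ≈ 0.007843 ≤ 0.04045 → 0.007843/12.92 ≈ 0.000607
  G: 184/255 ≈ 0.721569 > 0.04045 → ((0.721569+0.055)/1.055)^2.4 ≈ 0.479320
  B: 42/255 ≈ 0.164706 > 0.04045 → ((0.164706+0.055)/1.055)^2.4 ≈ 0.023153
R_lin = 0.000607, G_lin = 0.479320, B_lin = 0.023153
L = 0.2126×R + 0.7152×G + 0.0722×B
L = 0.2126×0.000607 + 0.7152×0.479320 + 0.0722×0.023153
L ≈ 0.344611


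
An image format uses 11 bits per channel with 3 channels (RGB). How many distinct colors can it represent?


Total bits = 11 bits/channel × 3 channels = 33 bits
Distinct colors = 2^33
= 8,589,934,592 colors


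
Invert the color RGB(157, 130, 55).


Invert: (255-R, 255-G, 255-B)
R: 255-157 = 98
G: 255-130 = 125
B: 255-55 = 200
= RGB(98, 125, 200)


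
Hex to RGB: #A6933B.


A6 → 166 (R)
93 → 147 (G)
3B → 59 (B)
= RGB(166, 147, 59)


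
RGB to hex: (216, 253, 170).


R = 216 → D8 (hex)
G = 253 → FD (hex)
B = 170 → AA (hex)
Hex = #D8FDAA


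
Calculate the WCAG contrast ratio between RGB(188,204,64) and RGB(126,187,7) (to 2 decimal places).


Linearize each sRGB channel c=v/255: c/12.92 if c ≤ 0.04045 else ((c+0.055)/1.055)^2.4
L = 0.2126×R_lin + 0.7152×G_lin + 0.0722×B_lin
Color 1 (188,204,64):
  R=188: 188/255≈0.7373 > 0.04045 → ((0.7373+0.055)/1.055)^2.4 ≈ 0.50289
  G=204: 204/255≈0.8000 > 0.04045 → ((0.8000+0.055)/1.055)^2.4 ≈ 0.60383
  B=64: 64/255≈0.2510 > 0.04045 → ((0.2510+0.055)/1.055)^2.4 ≈ 0.05127
  L1 = 0.2126×0.50289 + 0.7152×0.60383 + 0.0722×0.05127 ≈ 0.54247
Color 2 (126,187,7):
  R=126: 126/255≈0.4941 > 0.04045 → ((0.4941+0.055)/1.055)^2.4 ≈ 0.20864
  G=187: 187/255≈0.7333 > 0.04045 → ((0.7333+0.055)/1.055)^2.4 ≈ 0.49693
  B=7: 7/255≈0.0275 ≤ 0.04045 → 0.0275/12.92 ≈ 0.00212
  L2 = 0.2126×0.20864 + 0.7152×0.49693 + 0.0722×0.00212 ≈ 0.39992
Lighter = 0.54247, Darker = 0.39992
Ratio = (L_lighter + 0.05) / (L_darker + 0.05)
Ratio = (0.54247 + 0.05) / (0.39992 + 0.05) = 0.59247 / 0.44992 ≈ 1.3169
Ratio ≈ 1.32:1


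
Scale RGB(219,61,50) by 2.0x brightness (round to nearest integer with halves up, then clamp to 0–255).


Multiply each channel by 2.0, round half up, clamp to [0, 255]
R: 219×2.0 = 438 → clamp → 255
G: 61×2.0 = 122
B: 50×2.0 = 100
= RGB(255, 122, 100)


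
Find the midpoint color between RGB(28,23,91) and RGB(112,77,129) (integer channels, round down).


Midpoint: each channel = ⌊(C₁+C₂)/2⌋
R: ⌊(28+112)/2⌋ = 70
G: ⌊(23+77)/2⌋ = 50
B: ⌊(91+129)/2⌋ = 110
= RGB(70, 50, 110)


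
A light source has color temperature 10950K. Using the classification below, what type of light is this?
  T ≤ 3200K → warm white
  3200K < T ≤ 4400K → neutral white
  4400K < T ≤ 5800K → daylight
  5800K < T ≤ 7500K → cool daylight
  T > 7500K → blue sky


Temperature: 10950K
10950K > 7500K → blue sky
Classification: blue sky


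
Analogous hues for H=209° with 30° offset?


Base hue: 209°
Left analog: (209 - 30) mod 360 = 179°
Right analog: (209 + 30) mod 360 = 239°
Analogous hues = 179° and 239°


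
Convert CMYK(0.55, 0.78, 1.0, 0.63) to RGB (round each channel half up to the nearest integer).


R = 255 × (1-C) × (1-K) = 255 × 0.45 × 0.37 = 42.4575 → 42
G = 255 × (1-M) × (1-K) = 255 × 0.22 × 0.37 = 20.757 → 21
B = 255 × (1-Y) × (1-K) = 255 × 0.00 × 0.37 = 0
= RGB(42, 21, 0)


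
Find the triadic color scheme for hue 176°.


Triadic: equally spaced at 120° intervals
H1 = 176°
H2 = (176 + 120) mod 360 = 296°
H3 = (176 + 240) mod 360 = 56°
Triadic = 176°, 296°, 56°


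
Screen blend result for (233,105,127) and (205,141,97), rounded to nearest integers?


Screen: C = 255 - (255-A)×(255-B)/255, rounded to nearest integer
R: 255 - (255-233)×(255-205)/255 = 255 - 1100/255 ≈ 255 - 4.314 = 250.686 → 251
G: 255 - (255-105)×(255-141)/255 = 255 - 17100/255 ≈ 255 - 67.059 = 187.941 → 188
B: 255 - (255-127)×(255-97)/255 = 255 - 20224/255 ≈ 255 - 79.310 = 175.690 → 176
= RGB(251, 188, 176)


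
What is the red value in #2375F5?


Color: #2375F5
R = 23 = 35
G = 75 = 117
B = F5 = 245
Red = 35


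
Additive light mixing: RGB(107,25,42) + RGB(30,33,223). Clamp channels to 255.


Additive: each channel = min(255, C₁+C₂)
R: 107+30 = 137 → 137
G: 25+33 = 58 → 58
B: 42+223 = 265 → 255
= RGB(137, 58, 255)


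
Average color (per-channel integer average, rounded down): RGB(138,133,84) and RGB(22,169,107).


Midpoint: each channel = ⌊(C₁+C₂)/2⌋
R: ⌊(138+22)/2⌋ = 80
G: ⌊(133+169)/2⌋ = 151
B: ⌊(84+107)/2⌋ = 95
= RGB(80, 151, 95)


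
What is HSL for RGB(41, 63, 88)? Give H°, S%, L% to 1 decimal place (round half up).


Normalize: R'=41/255≈0.1608, G'=63/255≈0.2471, B'=88/255≈0.3451
Max=88/255, Min=41/255, Δ=Max-Min=47/255
L = (Max+Min)/2 = (88+41)/510 = 129/510 = 0.25294… → L = 25.3%
L ≤ 0.5 → S = Δ/(Max+Min) = 47/(88+41) = 47/129 = 0.36434… → S = 36.4%
(the 1/255 factors cancel in S and H, so raw channel differences can be used)
Max is B' → H = 60 × ((R-G)/Δ + 4) = 60 × ((41-63)/47 + 4)
  -22/47 + 4 = -0.4680… + 4 = 3.5319…
  H = 60 × 3.5319… = 211.914…° → H = 211.9°
= HSL(211.9°, 36.4%, 25.3%)


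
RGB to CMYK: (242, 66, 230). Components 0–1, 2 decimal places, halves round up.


R'=242/255≈0.9490, G'=66/255≈0.2588, B'=230/255≈0.9020
K = 1 - max(R',G',B') = 1 - 242/255 = 13/255 = 0.05098… → 0.05
(1-R'-K)/(1-K) simplifies to (max-R)/max with max = 242:
C = (242-242)/242 = 0/242 = 0 → 0.00
M = (242-66)/242 = 176/242 = 0.72727… → 0.73
Y = (242-230)/242 = 12/242 = 0.04958… → 0.05
= CMYK(0.00, 0.73, 0.05, 0.05)


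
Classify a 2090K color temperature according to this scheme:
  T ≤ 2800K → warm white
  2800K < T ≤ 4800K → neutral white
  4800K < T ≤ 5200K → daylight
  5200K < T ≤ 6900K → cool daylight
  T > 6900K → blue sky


Temperature: 2090K
2090K ≤ 2800K → warm white
Classification: warm white


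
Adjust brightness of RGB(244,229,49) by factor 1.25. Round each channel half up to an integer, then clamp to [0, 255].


Multiply each channel by 1.25, round half up, clamp to [0, 255]
R: 244×1.25 = 305 → clamp → 255
G: 229×1.25 = 286.25 → round → 286 → clamp → 255
B: 49×1.25 = 61.25 → round → 61
= RGB(255, 255, 61)


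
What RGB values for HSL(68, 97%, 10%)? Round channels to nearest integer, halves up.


H=68°, S=0.97, L=0.10
C = (1-|2L-1|)×S = (1-|-0.80|)×0.97 = 0.194
H' = H/60 = 68/60 ≈ 1.1333; X = C×(1-|H' mod 2 - 1|) ≈ 0.1681
m = L - C/2 = 0.10 - 0.097 = 0.003
Sector ⌊H'⌋ = 1 → (R',G',B') = (≈0.1681, 0.194, 0.0)
RGB = ((R'+m)×255, (G'+m)×255, (B'+m)×255) = (43.639, 50.235, 0.765)
Round half up → RGB(44, 50, 1)


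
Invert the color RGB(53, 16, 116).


Invert: (255-R, 255-G, 255-B)
R: 255-53 = 202
G: 255-16 = 239
B: 255-116 = 139
= RGB(202, 239, 139)


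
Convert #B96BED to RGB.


B9 → 185 (R)
6B → 107 (G)
ED → 237 (B)
= RGB(185, 107, 237)


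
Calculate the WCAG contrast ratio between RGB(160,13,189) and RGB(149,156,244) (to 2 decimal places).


Linearize each sRGB channel c=v/255: c/12.92 if c ≤ 0.04045 else ((c+0.055)/1.055)^2.4
L = 0.2126×R_lin + 0.7152×G_lin + 0.0722×B_lin
Color 1 (160,13,189):
  R=160: 160/255≈0.6275 > 0.04045 → ((0.6275+0.055)/1.055)^2.4 ≈ 0.35153
  G=13: 13/255≈0.0510 > 0.04045 → ((0.0510+0.055)/1.055)^2.4 ≈ 0.00402
  B=189: 189/255≈0.7412 > 0.04045 → ((0.7412+0.055)/1.055)^2.4 ≈ 0.50888
  L1 = 0.2126×0.35153 + 0.7152×0.00402 + 0.0722×0.50888 ≈ 0.11436
Color 2 (149,156,244):
  R=149: 149/255≈0.5843 > 0.04045 → ((0.5843+0.055)/1.055)^2.4 ≈ 0.30054
  G=156: 156/255≈0.6118 > 0.04045 → ((0.6118+0.055)/1.055)^2.4 ≈ 0.33245
  B=244: 244/255≈0.9569 > 0.04045 → ((0.9569+0.055)/1.055)^2.4 ≈ 0.90466
  L2 = 0.2126×0.30054 + 0.7152×0.33245 + 0.0722×0.90466 ≈ 0.36698
Lighter = 0.36698, Darker = 0.11436
Ratio = (L_lighter + 0.05) / (L_darker + 0.05)
Ratio = (0.36698 + 0.05) / (0.11436 + 0.05) = 0.41698 / 0.16436 ≈ 2.5371
Ratio ≈ 2.54:1


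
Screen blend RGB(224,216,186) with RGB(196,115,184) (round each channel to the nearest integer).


Screen: C = 255 - (255-A)×(255-B)/255, rounded to nearest integer
R: 255 - (255-224)×(255-196)/255 = 255 - 1829/255 ≈ 255 - 7.173 = 247.827 → 248
G: 255 - (255-216)×(255-115)/255 = 255 - 5460/255 ≈ 255 - 21.412 = 233.588 → 234
B: 255 - (255-186)×(255-184)/255 = 255 - 4899/255 ≈ 255 - 19.212 = 235.788 → 236
= RGB(248, 234, 236)


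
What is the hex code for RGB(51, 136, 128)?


R = 51 → 33 (hex)
G = 136 → 88 (hex)
B = 128 → 80 (hex)
Hex = #338880


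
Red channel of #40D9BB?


Color: #40D9BB
R = 40 = 64
G = D9 = 217
B = BB = 187
Red = 64


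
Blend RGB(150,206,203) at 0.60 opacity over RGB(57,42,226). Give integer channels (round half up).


C = α×F + (1-α)×B, with 1-α = 0.40
R: 0.60×150 + 0.40×57 = 90.00 + 22.80 = 112.80 → 113
G: 0.60×206 + 0.40×42 = 123.60 + 16.80 = 140.40 → 140
B: 0.60×203 + 0.40×226 = 121.80 + 90.40 = 212.20 → 212
= RGB(113, 140, 212)


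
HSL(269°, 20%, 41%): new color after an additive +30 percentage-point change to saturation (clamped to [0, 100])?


Original S = 20%
Adjustment = +30 percentage points
New S = 20 + (30) = 50
Clamp to [0, 100] → 50
= HSL(269°, 50%, 41%)


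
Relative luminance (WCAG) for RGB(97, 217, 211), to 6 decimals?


Linearize each channel (sRGB transfer function): c = v/255; c_lin = c/12.92 if c ≤ 0.04045, else ((c+0.055)/1.055)^2.4
  R: 97/255 ≈ 0.380392 > 0.04045 → ((0.380392+0.055)/1.055)^2.4 ≈ 0.119538
  G: 217/255 ≈ 0.850980 > 0.04045 → ((0.850980+0.055)/1.055)^2.4 ≈ 0.693872
  B: 211/255 ≈ 0.827451 > 0.04045 → ((0.827451+0.055)/1.055)^2.4 ≈ 0.651406
R_lin = 0.119538, G_lin = 0.693872, B_lin = 0.651406
L = 0.2126×R + 0.7152×G + 0.0722×B
L = 0.2126×0.119538 + 0.7152×0.693872 + 0.0722×0.651406
L ≈ 0.568702


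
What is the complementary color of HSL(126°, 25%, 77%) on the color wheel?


Complement = opposite side of color wheel = hue + 180°
H' = (126 + 180) mod 360 = 306°
S and L unchanged.
= HSL(306°, 25%, 77%)


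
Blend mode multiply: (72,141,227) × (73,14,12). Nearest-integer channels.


Multiply: C = A×B/255, rounded to nearest integer
R: 72×73/255 = 5256/255 ≈ 20.612 → 21
G: 141×14/255 = 1974/255 ≈ 7.741 → 8
B: 227×12/255 = 2724/255 ≈ 10.682 → 11
= RGB(21, 8, 11)


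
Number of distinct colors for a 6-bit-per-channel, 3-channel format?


Total bits = 6 bits/channel × 3 channels = 18 bits
Distinct colors = 2^18
= 262,144 colors


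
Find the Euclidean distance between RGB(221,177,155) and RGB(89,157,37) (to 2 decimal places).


d = √[(R₁-R₂)² + (G₁-G₂)² + (B₁-B₂)²]
d = √[(221-89)² + (177-157)² + (155-37)²]
d = √[17424 + 400 + 13924]
d = √31748
d ≈ 178.18


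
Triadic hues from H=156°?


Triadic: equally spaced at 120° intervals
H1 = 156°
H2 = (156 + 120) mod 360 = 276°
H3 = (156 + 240) mod 360 = 36°
Triadic = 156°, 276°, 36°


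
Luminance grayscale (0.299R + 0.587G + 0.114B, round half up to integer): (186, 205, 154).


Gray = 0.299×R + 0.587×G + 0.114×B
Gray = 0.299×186 + 0.587×205 + 0.114×154
Gray = 55.614 + 120.335 + 17.556
Gray = 193.505 → round half up → 194
Gray = 194


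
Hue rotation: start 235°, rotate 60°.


New hue = (H + rotation) mod 360
New hue = (235 + 60) mod 360
= 295 mod 360
= 295°


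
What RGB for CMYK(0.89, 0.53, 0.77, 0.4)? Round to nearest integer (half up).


R = 255 × (1-C) × (1-K) = 255 × 0.11 × 0.60 = 16.83 → 17
G = 255 × (1-M) × (1-K) = 255 × 0.47 × 0.60 = 71.91 → 72
B = 255 × (1-Y) × (1-K) = 255 × 0.23 × 0.60 = 35.19 → 35
= RGB(17, 72, 35)


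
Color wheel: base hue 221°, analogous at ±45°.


Base hue: 221°
Left analog: (221 - 45) mod 360 = 176°
Right analog: (221 + 45) mod 360 = 266°
Analogous hues = 176° and 266°


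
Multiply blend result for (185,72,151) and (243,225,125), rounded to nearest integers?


Multiply: C = A×B/255, rounded to nearest integer
R: 185×243/255 = 44955/255 ≈ 176.294 → 176
G: 72×225/255 = 16200/255 ≈ 63.529 → 64
B: 151×125/255 = 18875/255 ≈ 74.020 → 74
= RGB(176, 64, 74)


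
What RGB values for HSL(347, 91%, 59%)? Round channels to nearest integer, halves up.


H=347°, S=0.91, L=0.59
C = (1-|2L-1|)×S = (1-|0.18|)×0.91 = 0.7462
H' = H/60 = 347/60 ≈ 5.7833; X = C×(1-|H' mod 2 - 1|) ≈ 0.1617
m = L - C/2 = 0.59 - 0.3731 = 0.2169
Sector ⌊H'⌋ = 5 → (R',G',B') = (0.7462, 0.0, ≈0.1617)
RGB = ((R'+m)×255, (G'+m)×255, (B'+m)×255) = (245.5905, 55.3095, 96.53705)
Round half up → RGB(246, 55, 97)


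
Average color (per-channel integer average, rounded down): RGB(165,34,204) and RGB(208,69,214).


Midpoint: each channel = ⌊(C₁+C₂)/2⌋
R: ⌊(165+208)/2⌋ = 186
G: ⌊(34+69)/2⌋ = 51
B: ⌊(204+214)/2⌋ = 209
= RGB(186, 51, 209)


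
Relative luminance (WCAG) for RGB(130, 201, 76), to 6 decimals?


Linearize each channel (sRGB transfer function): c = v/255; c_lin = c/12.92 if c ≤ 0.04045, else ((c+0.055)/1.055)^2.4
  R: 130/255 ≈ 0.509804 > 0.04045 → ((0.509804+0.055)/1.055)^2.4 ≈ 0.223228
  G: 201/255 ≈ 0.788235 > 0.04045 → ((0.788235+0.055)/1.055)^2.4 ≈ 0.584078
  B: 76/255 ≈ 0.298039 > 0.04045 → ((0.298039+0.055)/1.055)^2.4 ≈ 0.072272
R_lin = 0.223228, G_lin = 0.584078, B_lin = 0.072272
L = 0.2126×R + 0.7152×G + 0.0722×B
L = 0.2126×0.223228 + 0.7152×0.584078 + 0.0722×0.072272
L ≈ 0.470409


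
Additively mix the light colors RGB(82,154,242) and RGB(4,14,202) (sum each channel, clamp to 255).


Additive: each channel = min(255, C₁+C₂)
R: 82+4 = 86 → 86
G: 154+14 = 168 → 168
B: 242+202 = 444 → 255
= RGB(86, 168, 255)


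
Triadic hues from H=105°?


Triadic: equally spaced at 120° intervals
H1 = 105°
H2 = (105 + 120) mod 360 = 225°
H3 = (105 + 240) mod 360 = 345°
Triadic = 105°, 225°, 345°


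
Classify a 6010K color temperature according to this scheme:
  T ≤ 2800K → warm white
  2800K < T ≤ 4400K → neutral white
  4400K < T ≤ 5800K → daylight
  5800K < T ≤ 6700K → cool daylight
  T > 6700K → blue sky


Temperature: 6010K
5800K < 6010K ≤ 6700K → cool daylight
Classification: cool daylight


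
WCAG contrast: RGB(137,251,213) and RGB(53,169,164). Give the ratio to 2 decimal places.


Linearize each sRGB channel c=v/255: c/12.92 if c ≤ 0.04045 else ((c+0.055)/1.055)^2.4
L = 0.2126×R_lin + 0.7152×G_lin + 0.0722×B_lin
Color 1 (137,251,213):
  R=137: 137/255≈0.5373 > 0.04045 → ((0.5373+0.055)/1.055)^2.4 ≈ 0.25016
  G=251: 251/255≈0.9843 > 0.04045 → ((0.9843+0.055)/1.055)^2.4 ≈ 0.96469
  B=213: 213/255≈0.8353 > 0.04045 → ((0.8353+0.055)/1.055)^2.4 ≈ 0.66539
  L1 = 0.2126×0.25016 + 0.7152×0.96469 + 0.0722×0.66539 ≈ 0.79117
Color 2 (53,169,164):
  R=53: 53/255≈0.2078 > 0.04045 → ((0.2078+0.055)/1.055)^2.4 ≈ 0.03560
  G=169: 169/255≈0.6627 > 0.04045 → ((0.6627+0.055)/1.055)^2.4 ≈ 0.39676
  B=164: 164/255≈0.6431 > 0.04045 → ((0.6431+0.055)/1.055)^2.4 ≈ 0.37124
  L2 = 0.2126×0.03560 + 0.7152×0.39676 + 0.0722×0.37124 ≈ 0.31813
Lighter = 0.79117, Darker = 0.31813
Ratio = (L_lighter + 0.05) / (L_darker + 0.05)
Ratio = (0.79117 + 0.05) / (0.31813 + 0.05) = 0.84117 / 0.36813 ≈ 2.2850
Ratio ≈ 2.28:1


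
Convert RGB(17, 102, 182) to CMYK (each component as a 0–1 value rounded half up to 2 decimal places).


R'=17/255≈0.0667, G'=102/255≈0.4000, B'=182/255≈0.7137
K = 1 - max(R',G',B') = 1 - 182/255 = 73/255 = 0.28627… → 0.29
(1-R'-K)/(1-K) simplifies to (max-R)/max with max = 182:
C = (182-17)/182 = 165/182 = 0.90659… → 0.91
M = (182-102)/182 = 80/182 = 0.43956… → 0.44
Y = (182-182)/182 = 0/182 = 0 → 0.00
= CMYK(0.91, 0.44, 0.00, 0.29)
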